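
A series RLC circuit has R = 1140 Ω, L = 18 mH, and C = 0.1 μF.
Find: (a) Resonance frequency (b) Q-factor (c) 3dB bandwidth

Step 1 — Resonance condition Im(Z)=0 gives ω₀ = 1/√(LC).
Step 2 — ω₀ = 1/√(0.018·1e-07) = 2.357e+04 rad/s.
Step 3 — f₀ = ω₀/(2π) = 3751 Hz.
Step 4 — Series Q: Q = ω₀L/R = 2.357e+04·0.018/1140 = 0.3722.
Step 5 — 3dB bandwidth: Δω = ω₀/Q = 6.333e+04 rad/s; BW = Δω/(2π) = 1.008e+04 Hz.

(a) f₀ = 3751 Hz  (b) Q = 0.3722  (c) BW = 1.008e+04 Hz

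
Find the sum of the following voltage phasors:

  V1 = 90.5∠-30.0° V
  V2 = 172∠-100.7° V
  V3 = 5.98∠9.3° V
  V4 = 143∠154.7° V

Step 1 — Convert each phasor to rectangular form:
  V1 = 90.5·(cos(-30.0°) + j·sin(-30.0°)) = 78.38 - j45.25 V
  V2 = 172·(cos(-100.7°) + j·sin(-100.7°)) = -31.93 - j169 V
  V3 = 5.98·(cos(9.3°) + j·sin(9.3°)) = 5.901 + j0.9664 V
  V4 = 143·(cos(154.7°) + j·sin(154.7°)) = -129.3 + j61.11 V
Step 2 — Sum components: V_total = -76.94 - j152.2 V.
Step 3 — Convert to polar: |V_total| = 170.5 V, ∠V_total = -116.8°.

V_total = 170.5∠-116.8° V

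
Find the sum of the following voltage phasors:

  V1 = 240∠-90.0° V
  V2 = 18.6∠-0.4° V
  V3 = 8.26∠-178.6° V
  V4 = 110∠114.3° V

Step 1 — Convert each phasor to rectangular form:
  V1 = 240·(cos(-90.0°) + j·sin(-90.0°)) = 0 - j240 V
  V2 = 18.6·(cos(-0.4°) + j·sin(-0.4°)) = 18.6 - j0.1299 V
  V3 = 8.26·(cos(-178.6°) + j·sin(-178.6°)) = -8.258 - j0.2018 V
  V4 = 110·(cos(114.3°) + j·sin(114.3°)) = -45.27 + j100.3 V
Step 2 — Sum components: V_total = -34.92 - j140.1 V.
Step 3 — Convert to polar: |V_total| = 144.4 V, ∠V_total = -104.0°.

V_total = 144.4∠-104.0° V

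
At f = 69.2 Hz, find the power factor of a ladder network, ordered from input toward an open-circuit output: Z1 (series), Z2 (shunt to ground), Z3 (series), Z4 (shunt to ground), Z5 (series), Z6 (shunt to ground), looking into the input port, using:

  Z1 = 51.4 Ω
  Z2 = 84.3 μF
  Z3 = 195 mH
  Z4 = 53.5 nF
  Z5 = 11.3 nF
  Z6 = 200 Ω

Step 1 — Angular frequency: ω = 2π·f = 2π·69.2 = 434.8 rad/s.
Step 2 — Component impedances:
  Z1: Z = R = 51.4 Ω
  Z2: Z = 1/(jωC) = -j/(ω·C) = 0 - j27.28 Ω
  Z3: Z = jωL = j·434.8·0.195 = 0 + j84.79 Ω
  Z4: Z = 1/(jωC) = -j/(ω·C) = 0 - j4.299e+04 Ω
  Z5: Z = 1/(jωC) = -j/(ω·C) = 0 - j2.035e+05 Ω
  Z6: Z = R = 200 Ω
Step 3 — Ladder network (open output): work backward from the far end, alternating series and parallel combinations. Z_in = 51.4 - j27.26 Ω = 58.18∠-27.9° Ω.
Step 4 — Power factor: PF = cos(φ) = Re(Z)/|Z| = 51.4/58.182 = 0.8834.
Step 5 — Type: Im(Z) = -27.26 ⇒ leading (phase φ = -27.9°).

PF = 0.8834 (leading, φ = -27.9°)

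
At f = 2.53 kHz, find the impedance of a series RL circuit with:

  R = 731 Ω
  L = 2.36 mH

Step 1 — Angular frequency: ω = 2π·f = 2π·2530 = 1.59e+04 rad/s.
Step 2 — Component impedances:
  R: Z = R = 731 Ω
  L: Z = jωL = j·1.59e+04·0.00236 = 0 + j37.52 Ω
Step 3 — Series combination: Z_total = R + L = 731 + j37.52 Ω = 732∠2.9° Ω.

Z = 731 + j37.52 Ω = 732∠2.9° Ω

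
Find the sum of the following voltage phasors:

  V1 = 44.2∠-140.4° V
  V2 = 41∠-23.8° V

Step 1 — Convert each phasor to rectangular form:
  V1 = 44.2·(cos(-140.4°) + j·sin(-140.4°)) = -34.06 - j28.17 V
  V2 = 41·(cos(-23.8°) + j·sin(-23.8°)) = 37.51 - j16.55 V
Step 2 — Sum components: V_total = 3.457 - j44.72 V.
Step 3 — Convert to polar: |V_total| = 44.85 V, ∠V_total = -85.6°.

V_total = 44.85∠-85.6° V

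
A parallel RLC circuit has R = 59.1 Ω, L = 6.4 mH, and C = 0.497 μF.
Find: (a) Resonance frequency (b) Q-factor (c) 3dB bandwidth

Step 1 — Resonance: ω₀ = 1/√(LC) = 1/√(0.0064·4.97e-07) = 1.773e+04 rad/s.
Step 2 — f₀ = ω₀/(2π) = 2822 Hz.
Step 3 — Parallel Q: Q = R/(ω₀L) = 59.1/(1.773e+04·0.0064) = 0.5208.
Step 4 — Bandwidth: Δω = ω₀/Q = 3.405e+04 rad/s; BW = Δω/(2π) = 5418 Hz.

(a) f₀ = 2822 Hz  (b) Q = 0.5208  (c) BW = 5418 Hz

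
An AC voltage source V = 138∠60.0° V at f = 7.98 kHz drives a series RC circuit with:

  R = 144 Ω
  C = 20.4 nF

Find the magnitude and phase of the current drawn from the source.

Step 1 — Angular frequency: ω = 2π·f = 2π·7980 = 5.014e+04 rad/s.
Step 2 — Component impedances:
  R: Z = R = 144 Ω
  C: Z = 1/(jωC) = -j/(ω·C) = 0 - j977.7 Ω
Step 3 — Series combination: Z_total = R + C = 144 - j977.7 Ω = 988.2∠-81.6° Ω.
Step 4 — Source phasor: V = 138∠60.0° V = 69 + j119.5 V.
Step 5 — Ohm's law: I = V / Z_total = (69 + j119.5) / (144 - j977.7) = -0.1095 + j0.0867 A.
Step 6 — Convert to polar: |I| = 0.1396 A, ∠I = 141.6°.

I = 0.1396∠141.6° A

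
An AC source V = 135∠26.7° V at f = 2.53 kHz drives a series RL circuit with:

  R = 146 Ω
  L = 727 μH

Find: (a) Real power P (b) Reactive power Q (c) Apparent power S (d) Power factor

Step 1 — Angular frequency: ω = 2π·f = 2π·2530 = 1.59e+04 rad/s.
Step 2 — Component impedances:
  R: Z = R = 146 Ω
  L: Z = jωL = j·1.59e+04·0.000727 = 0 + j11.56 Ω
Step 3 — Series combination: Z_total = R + L = 146 + j11.56 Ω = 146.5∠4.5° Ω.
Step 4 — Source phasor: V = 135∠26.7° V = 120.6 + j60.66 V.
Step 5 — Current: I = V / Z = 0.8536 + j0.3479 A = 0.9218∠22.2° A.
Step 6 — Complex power: S = V·I* = 124.1 + j9.819 VA.
Step 7 — Real power: P = Re(S) = 124.1 W.
Step 8 — Reactive power: Q = Im(S) = 9.819 VAR.
Step 9 — Apparent power: |S| = 124.4 VA.
Step 10 — Power factor: PF = P/|S| = 0.9969 (lagging).

(a) P = 124.1 W  (b) Q = 9.819 VAR  (c) S = 124.4 VA  (d) PF = 0.9969 (lagging)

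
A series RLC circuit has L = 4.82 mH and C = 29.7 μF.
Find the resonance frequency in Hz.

Step 1 — Resonance condition Im(Z)=0 gives ω₀ = 1/√(LC).
Step 2 — ω₀ = 1/√(0.00482·2.97e-05) = 2643 rad/s.
Step 3 — f₀ = ω₀/(2π) = 420.6 Hz.

f₀ = 420.6 Hz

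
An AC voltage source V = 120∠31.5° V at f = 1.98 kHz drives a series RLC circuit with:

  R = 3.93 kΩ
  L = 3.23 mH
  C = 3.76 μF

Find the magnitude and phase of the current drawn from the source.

Step 1 — Angular frequency: ω = 2π·f = 2π·1980 = 1.244e+04 rad/s.
Step 2 — Component impedances:
  R: Z = R = 3930 Ω
  L: Z = jωL = j·1.244e+04·0.00323 = 0 + j40.18 Ω
  C: Z = 1/(jωC) = -j/(ω·C) = 0 - j21.38 Ω
Step 3 — Series combination: Z_total = R + L + C = 3930 + j18.81 Ω = 3930∠0.3° Ω.
Step 4 — Source phasor: V = 120∠31.5° V = 102.3 + j62.7 V.
Step 5 — Ohm's law: I = V / Z_total = (102.3 + j62.7) / (3930 + j18.81) = 0.02611 + j0.01583 A.
Step 6 — Convert to polar: |I| = 0.03053 A, ∠I = 31.2°.

I = 0.03053∠31.2° A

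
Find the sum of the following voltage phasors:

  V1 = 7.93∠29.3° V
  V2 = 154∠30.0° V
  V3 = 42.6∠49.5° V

Step 1 — Convert each phasor to rectangular form:
  V1 = 7.93·(cos(29.3°) + j·sin(29.3°)) = 6.916 + j3.881 V
  V2 = 154·(cos(30.0°) + j·sin(30.0°)) = 133.4 + j77 V
  V3 = 42.6·(cos(49.5°) + j·sin(49.5°)) = 27.67 + j32.39 V
Step 2 — Sum components: V_total = 167.9 + j113.3 V.
Step 3 — Convert to polar: |V_total| = 202.6 V, ∠V_total = 34.0°.

V_total = 202.6∠34.0° V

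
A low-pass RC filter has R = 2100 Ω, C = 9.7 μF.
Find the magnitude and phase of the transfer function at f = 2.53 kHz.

Step 1 — Angular frequency: ω = 2π·2530 = 1.59e+04 rad/s.
Step 2 — Transfer function: H(jω) = 1/(1 + jωRC).
Step 3 — Denominator: 1 + jωRC = 1 + j·1.59e+04·2100·9.7e-06 = 1 + j323.8.
Step 4 — H = 9.537e-06 - j0.003088.
Step 5 — Magnitude: |H| = 0.003088 (-50.2 dB); phase: φ = -89.8°.

|H| = 0.003088 (-50.2 dB), φ = -89.8°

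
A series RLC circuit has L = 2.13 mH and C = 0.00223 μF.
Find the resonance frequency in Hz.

Step 1 — Resonance condition Im(Z)=0 gives ω₀ = 1/√(LC).
Step 2 — ω₀ = 1/√(0.00213·2.23e-09) = 4.588e+05 rad/s.
Step 3 — f₀ = ω₀/(2π) = 7.303e+04 Hz.

f₀ = 7.303e+04 Hz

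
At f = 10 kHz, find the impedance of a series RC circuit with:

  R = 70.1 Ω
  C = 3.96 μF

Step 1 — Angular frequency: ω = 2π·f = 2π·1e+04 = 6.283e+04 rad/s.
Step 2 — Component impedances:
  R: Z = R = 70.1 Ω
  C: Z = 1/(jωC) = -j/(ω·C) = 0 - j4.019 Ω
Step 3 — Series combination: Z_total = R + C = 70.1 - j4.019 Ω = 70.22∠-3.3° Ω.

Z = 70.1 - j4.019 Ω = 70.22∠-3.3° Ω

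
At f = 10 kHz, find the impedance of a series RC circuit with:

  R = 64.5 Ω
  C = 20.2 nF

Step 1 — Angular frequency: ω = 2π·f = 2π·1e+04 = 6.283e+04 rad/s.
Step 2 — Component impedances:
  R: Z = R = 64.5 Ω
  C: Z = 1/(jωC) = -j/(ω·C) = 0 - j787.9 Ω
Step 3 — Series combination: Z_total = R + C = 64.5 - j787.9 Ω = 790.5∠-85.3° Ω.

Z = 64.5 - j787.9 Ω = 790.5∠-85.3° Ω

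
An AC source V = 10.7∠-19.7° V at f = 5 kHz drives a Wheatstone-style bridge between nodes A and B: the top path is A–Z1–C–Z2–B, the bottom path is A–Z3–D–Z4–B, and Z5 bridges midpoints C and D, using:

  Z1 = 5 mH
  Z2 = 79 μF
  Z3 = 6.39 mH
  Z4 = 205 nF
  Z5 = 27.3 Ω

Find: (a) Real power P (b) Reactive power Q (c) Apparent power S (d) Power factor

Step 1 — Angular frequency: ω = 2π·f = 2π·5000 = 3.142e+04 rad/s.
Step 2 — Component impedances:
  Z1: Z = jωL = j·3.142e+04·0.005 = 0 + j157.1 Ω
  Z2: Z = 1/(jωC) = -j/(ω·C) = 0 - j0.4029 Ω
  Z3: Z = jωL = j·3.142e+04·0.00639 = 0 + j200.7 Ω
  Z4: Z = 1/(jωC) = -j/(ω·C) = 0 - j155.3 Ω
  Z5: Z = R = 27.3 Ω
Step 3 — Bridge requires nodal analysis (the Z5 bridge couples midpoints C and D, so the two paths cannot be reduced to a simple series/parallel combination). Setting node B to ground and injecting 1 A at node A, the 3-node admittance system at A, C, D solves to V_A = Z_AB = 5.148 + j87.21 Ω = 87.36∠86.6° Ω.
Step 4 — Source phasor: V = 10.7∠-19.7° V = 10.07 - j3.607 V.
Step 5 — Current: I = V / Z = -0.03442 - j0.1175 A = 0.1225∠-106.3° A.
Step 6 — Complex power: S = V·I* = 0.07723 + j1.308 VA.
Step 7 — Real power: P = Re(S) = 0.07723 W.
Step 8 — Reactive power: Q = Im(S) = 1.308 VAR.
Step 9 — Apparent power: |S| = 1.31 VA.
Step 10 — Power factor: PF = P/|S| = 0.05893 (lagging).

(a) P = 0.07723 W  (b) Q = 1.308 VAR  (c) S = 1.31 VA  (d) PF = 0.05893 (lagging)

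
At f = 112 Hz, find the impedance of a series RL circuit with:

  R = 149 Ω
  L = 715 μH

Step 1 — Angular frequency: ω = 2π·f = 2π·112 = 703.7 rad/s.
Step 2 — Component impedances:
  R: Z = R = 149 Ω
  L: Z = jωL = j·703.7·0.000715 = 0 + j0.5032 Ω
Step 3 — Series combination: Z_total = R + L = 149 + j0.5032 Ω = 149∠0.2° Ω.

Z = 149 + j0.5032 Ω = 149∠0.2° Ω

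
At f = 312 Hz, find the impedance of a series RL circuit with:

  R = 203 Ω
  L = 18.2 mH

Step 1 — Angular frequency: ω = 2π·f = 2π·312 = 1960 rad/s.
Step 2 — Component impedances:
  R: Z = R = 203 Ω
  L: Z = jωL = j·1960·0.0182 = 0 + j35.68 Ω
Step 3 — Series combination: Z_total = R + L = 203 + j35.68 Ω = 206.1∠10.0° Ω.

Z = 203 + j35.68 Ω = 206.1∠10.0° Ω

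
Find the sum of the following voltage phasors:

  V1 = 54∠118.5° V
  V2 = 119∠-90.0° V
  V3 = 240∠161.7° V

Step 1 — Convert each phasor to rectangular form:
  V1 = 54·(cos(118.5°) + j·sin(118.5°)) = -25.77 + j47.46 V
  V2 = 119·(cos(-90.0°) + j·sin(-90.0°)) = 0 - j119 V
  V3 = 240·(cos(161.7°) + j·sin(161.7°)) = -227.9 + j75.36 V
Step 2 — Sum components: V_total = -253.6 + j3.814 V.
Step 3 — Convert to polar: |V_total| = 253.7 V, ∠V_total = 179.1°.

V_total = 253.7∠179.1° V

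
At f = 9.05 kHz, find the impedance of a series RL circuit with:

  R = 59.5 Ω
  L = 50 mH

Step 1 — Angular frequency: ω = 2π·f = 2π·9050 = 5.686e+04 rad/s.
Step 2 — Component impedances:
  R: Z = R = 59.5 Ω
  L: Z = jωL = j·5.686e+04·0.05 = 0 + j2843 Ω
Step 3 — Series combination: Z_total = R + L = 59.5 + j2843 Ω = 2844∠88.8° Ω.

Z = 59.5 + j2843 Ω = 2844∠88.8° Ω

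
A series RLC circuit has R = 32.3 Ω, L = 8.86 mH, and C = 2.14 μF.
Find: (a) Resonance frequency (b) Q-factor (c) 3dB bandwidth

Step 1 — Resonance condition Im(Z)=0 gives ω₀ = 1/√(LC).
Step 2 — ω₀ = 1/√(0.00886·2.14e-06) = 7262 rad/s.
Step 3 — f₀ = ω₀/(2π) = 1156 Hz.
Step 4 — Series Q: Q = ω₀L/R = 7262·0.00886/32.3 = 1.992.
Step 5 — 3dB bandwidth: Δω = ω₀/Q = 3646 rad/s; BW = Δω/(2π) = 580.2 Hz.

(a) f₀ = 1156 Hz  (b) Q = 1.992  (c) BW = 580.2 Hz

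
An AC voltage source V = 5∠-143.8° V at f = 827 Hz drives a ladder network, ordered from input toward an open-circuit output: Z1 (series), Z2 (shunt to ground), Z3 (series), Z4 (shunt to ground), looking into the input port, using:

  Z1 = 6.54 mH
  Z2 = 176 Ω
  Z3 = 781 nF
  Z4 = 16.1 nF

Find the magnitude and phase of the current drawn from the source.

Step 1 — Angular frequency: ω = 2π·f = 2π·827 = 5196 rad/s.
Step 2 — Component impedances:
  Z1: Z = jωL = j·5196·0.00654 = 0 + j33.98 Ω
  Z2: Z = R = 176 Ω
  Z3: Z = 1/(jωC) = -j/(ω·C) = 0 - j246.4 Ω
  Z4: Z = 1/(jωC) = -j/(ω·C) = 0 - j1.195e+04 Ω
Step 3 — Ladder network (open output): work backward from the far end, alternating series and parallel combinations. Z_in = 176 + j31.44 Ω = 178.8∠10.1° Ω.
Step 4 — Source phasor: V = 5∠-143.8° V = -4.035 - j2.953 V.
Step 5 — Ohm's law: I = V / Z_total = (-4.035 - j2.953) / (176 + j31.44) = -0.02513 - j0.01229 A.
Step 6 — Convert to polar: |I| = 0.02797 A, ∠I = -153.9°.

I = 0.02797∠-153.9° A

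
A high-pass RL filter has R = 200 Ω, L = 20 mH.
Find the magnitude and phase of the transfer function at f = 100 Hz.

Step 1 — Angular frequency: ω = 2π·100 = 628.3 rad/s.
Step 2 — Transfer function: H(jω) = jωL/(R + jωL).
Step 3 — Numerator jωL = j·12.57; denominator R + jωL = 200 + j12.57.
Step 4 — H = 0.003932 + j0.06258.
Step 5 — Magnitude: |H| = 0.06271 (-24.1 dB); phase: φ = 86.4°.

|H| = 0.06271 (-24.1 dB), φ = 86.4°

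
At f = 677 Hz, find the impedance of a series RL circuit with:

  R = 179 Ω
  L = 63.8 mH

Step 1 — Angular frequency: ω = 2π·f = 2π·677 = 4254 rad/s.
Step 2 — Component impedances:
  R: Z = R = 179 Ω
  L: Z = jωL = j·4254·0.0638 = 0 + j271.4 Ω
Step 3 — Series combination: Z_total = R + L = 179 + j271.4 Ω = 325.1∠56.6° Ω.

Z = 179 + j271.4 Ω = 325.1∠56.6° Ω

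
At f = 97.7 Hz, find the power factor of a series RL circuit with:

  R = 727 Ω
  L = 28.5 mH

Step 1 — Angular frequency: ω = 2π·f = 2π·97.7 = 613.9 rad/s.
Step 2 — Component impedances:
  R: Z = R = 727 Ω
  L: Z = jωL = j·613.9·0.0285 = 0 + j17.5 Ω
Step 3 — Series combination: Z_total = R + L = 727 + j17.5 Ω = 727.2∠1.4° Ω.
Step 4 — Power factor: PF = cos(φ) = Re(Z)/|Z| = 727/727.2 = 0.9997.
Step 5 — Type: Im(Z) = 17.5 ⇒ lagging (phase φ = 1.4°).

PF = 0.9997 (lagging, φ = 1.4°)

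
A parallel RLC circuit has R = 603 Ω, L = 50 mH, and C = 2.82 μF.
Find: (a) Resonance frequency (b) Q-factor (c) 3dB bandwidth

Step 1 — Resonance: ω₀ = 1/√(LC) = 1/√(0.05·2.82e-06) = 2663 rad/s.
Step 2 — f₀ = ω₀/(2π) = 423.8 Hz.
Step 3 — Parallel Q: Q = R/(ω₀L) = 603/(2663·0.05) = 4.529.
Step 4 — Bandwidth: Δω = ω₀/Q = 588.1 rad/s; BW = Δω/(2π) = 93.6 Hz.

(a) f₀ = 423.8 Hz  (b) Q = 4.529  (c) BW = 93.6 Hz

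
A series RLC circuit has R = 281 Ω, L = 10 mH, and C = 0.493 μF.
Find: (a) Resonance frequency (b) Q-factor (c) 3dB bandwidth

Step 1 — Resonance condition Im(Z)=0 gives ω₀ = 1/√(LC).
Step 2 — ω₀ = 1/√(0.01·4.93e-07) = 1.424e+04 rad/s.
Step 3 — f₀ = ω₀/(2π) = 2267 Hz.
Step 4 — Series Q: Q = ω₀L/R = 1.424e+04·0.01/281 = 0.5068.
Step 5 — 3dB bandwidth: Δω = ω₀/Q = 2.81e+04 rad/s; BW = Δω/(2π) = 4472 Hz.

(a) f₀ = 2267 Hz  (b) Q = 0.5068  (c) BW = 4472 Hz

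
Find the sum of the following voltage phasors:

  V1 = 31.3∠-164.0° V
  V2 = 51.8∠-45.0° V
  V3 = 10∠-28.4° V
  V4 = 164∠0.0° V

Step 1 — Convert each phasor to rectangular form:
  V1 = 31.3·(cos(-164.0°) + j·sin(-164.0°)) = -30.09 - j8.627 V
  V2 = 51.8·(cos(-45.0°) + j·sin(-45.0°)) = 36.63 - j36.63 V
  V3 = 10·(cos(-28.4°) + j·sin(-28.4°)) = 8.796 - j4.756 V
  V4 = 164·(cos(0.0°) + j·sin(0.0°)) = 164 V
Step 2 — Sum components: V_total = 179.3 - j50.01 V.
Step 3 — Convert to polar: |V_total| = 186.2 V, ∠V_total = -15.6°.

V_total = 186.2∠-15.6° V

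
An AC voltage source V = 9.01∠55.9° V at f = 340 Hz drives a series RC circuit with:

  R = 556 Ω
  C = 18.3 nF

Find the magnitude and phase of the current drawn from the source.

Step 1 — Angular frequency: ω = 2π·f = 2π·340 = 2136 rad/s.
Step 2 — Component impedances:
  R: Z = R = 556 Ω
  C: Z = 1/(jωC) = -j/(ω·C) = 0 - j2.558e+04 Ω
Step 3 — Series combination: Z_total = R + C = 556 - j2.558e+04 Ω = 2.559e+04∠-88.8° Ω.
Step 4 — Source phasor: V = 9.01∠55.9° V = 5.051 + j7.461 V.
Step 5 — Ohm's law: I = V / Z_total = (5.051 + j7.461) / (556 - j2.558e+04) = -0.0002872 + j0.0002037 A.
Step 6 — Convert to polar: |I| = 0.0003522 A, ∠I = 144.7°.

I = 0.0003522∠144.7° A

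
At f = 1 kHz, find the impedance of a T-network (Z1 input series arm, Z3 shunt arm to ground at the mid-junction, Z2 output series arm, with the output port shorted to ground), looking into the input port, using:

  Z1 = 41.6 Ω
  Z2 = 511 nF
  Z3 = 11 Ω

Step 1 — Angular frequency: ω = 2π·f = 2π·1000 = 6283 rad/s.
Step 2 — Component impedances:
  Z1: Z = R = 41.6 Ω
  Z2: Z = 1/(jωC) = -j/(ω·C) = 0 - j311.5 Ω
  Z3: Z = R = 11 Ω
Step 3 — With the output port shorted to ground, the output series arm Z2 runs from the junction to ground; the shunt arm Z3 also runs from the junction to ground. They appear in parallel: Z3 || Z2 = 10.99 - j0.388 Ω.
Step 4 — Series with input arm Z1: Z_in = Z1 + (Z3 || Z2) = 52.59 - j0.388 Ω = 52.59∠-0.4° Ω.

Z = 52.59 - j0.388 Ω = 52.59∠-0.4° Ω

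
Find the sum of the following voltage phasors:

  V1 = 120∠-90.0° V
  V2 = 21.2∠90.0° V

Step 1 — Convert each phasor to rectangular form:
  V1 = 120·(cos(-90.0°) + j·sin(-90.0°)) = 0 - j120 V
  V2 = 21.2·(cos(90.0°) + j·sin(90.0°)) = 0 + j21.2 V
Step 2 — Sum components: V_total = 0 - j98.8 V.
Step 3 — Convert to polar: |V_total| = 98.8 V, ∠V_total = -90.0°.

V_total = 98.8∠-90.0° V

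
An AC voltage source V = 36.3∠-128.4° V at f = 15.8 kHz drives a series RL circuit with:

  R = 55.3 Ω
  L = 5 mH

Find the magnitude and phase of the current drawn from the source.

Step 1 — Angular frequency: ω = 2π·f = 2π·1.58e+04 = 9.927e+04 rad/s.
Step 2 — Component impedances:
  R: Z = R = 55.3 Ω
  L: Z = jωL = j·9.927e+04·0.005 = 0 + j496.4 Ω
Step 3 — Series combination: Z_total = R + L = 55.3 + j496.4 Ω = 499.4∠83.6° Ω.
Step 4 — Source phasor: V = 36.3∠-128.4° V = -22.55 - j28.45 V.
Step 5 — Ohm's law: I = V / Z_total = (-22.55 - j28.45) / (55.3 + j496.4) = -0.06161 + j0.03856 A.
Step 6 — Convert to polar: |I| = 0.07268 A, ∠I = 148.0°.

I = 0.07268∠148.0° A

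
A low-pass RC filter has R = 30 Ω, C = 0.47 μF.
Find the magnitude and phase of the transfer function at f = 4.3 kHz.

Step 1 — Angular frequency: ω = 2π·4300 = 2.702e+04 rad/s.
Step 2 — Transfer function: H(jω) = 1/(1 + jωRC).
Step 3 — Denominator: 1 + jωRC = 1 + j·2.702e+04·30·4.7e-07 = 1 + j0.3809.
Step 4 — H = 0.8733 - j0.3327.
Step 5 — Magnitude: |H| = 0.9345 (-0.6 dB); phase: φ = -20.9°.

|H| = 0.9345 (-0.6 dB), φ = -20.9°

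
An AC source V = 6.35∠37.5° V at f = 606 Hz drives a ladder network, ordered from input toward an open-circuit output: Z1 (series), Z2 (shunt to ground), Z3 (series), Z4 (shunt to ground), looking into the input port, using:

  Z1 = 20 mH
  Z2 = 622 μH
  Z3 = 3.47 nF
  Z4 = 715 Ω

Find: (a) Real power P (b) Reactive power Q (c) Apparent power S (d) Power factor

Step 1 — Angular frequency: ω = 2π·f = 2π·606 = 3808 rad/s.
Step 2 — Component impedances:
  Z1: Z = jωL = j·3808·0.02 = 0 + j76.15 Ω
  Z2: Z = jωL = j·3808·0.000622 = 0 + j2.368 Ω
  Z3: Z = 1/(jωC) = -j/(ω·C) = 0 - j7.569e+04 Ω
  Z4: Z = R = 715 Ω
Step 3 — Ladder network (open output): work backward from the far end, alternating series and parallel combinations. Z_in = 7.001e-07 + j78.52 Ω = 78.52∠90.0° Ω.
Step 4 — Source phasor: V = 6.35∠37.5° V = 5.038 + j3.866 V.
Step 5 — Current: I = V / Z = 0.04923 - j0.06416 A = 0.08087∠-52.5° A.
Step 6 — Complex power: S = V·I* = 4.579e-09 + j0.5135 VA.
Step 7 — Real power: P = Re(S) = 4.579e-09 W.
Step 8 — Reactive power: Q = Im(S) = 0.5135 VAR.
Step 9 — Apparent power: |S| = 0.5135 VA.
Step 10 — Power factor: PF = P/|S| = 8.916e-09 (lagging).

(a) P = 4.579e-09 W  (b) Q = 0.5135 VAR  (c) S = 0.5135 VA  (d) PF = 8.916e-09 (lagging)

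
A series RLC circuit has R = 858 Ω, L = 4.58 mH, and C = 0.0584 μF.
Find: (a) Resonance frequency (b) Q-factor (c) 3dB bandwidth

Step 1 — Resonance: ω₀ = 1/√(LC) = 1/√(0.00458·5.84e-08) = 6.114e+04 rad/s.
Step 2 — f₀ = ω₀/(2π) = 9732 Hz.
Step 3 — Series Q: Q = ω₀L/R = 6.114e+04·0.00458/858 = 0.3264.
Step 4 — Bandwidth: Δω = ω₀/Q = 1.873e+05 rad/s; BW = Δω/(2π) = 2.982e+04 Hz.

(a) f₀ = 9732 Hz  (b) Q = 0.3264  (c) BW = 2.982e+04 Hz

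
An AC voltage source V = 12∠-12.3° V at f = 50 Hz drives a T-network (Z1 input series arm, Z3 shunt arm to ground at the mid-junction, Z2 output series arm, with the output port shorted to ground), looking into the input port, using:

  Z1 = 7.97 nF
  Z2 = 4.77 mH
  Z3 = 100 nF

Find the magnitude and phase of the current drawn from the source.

Step 1 — Angular frequency: ω = 2π·f = 2π·50 = 314.2 rad/s.
Step 2 — Component impedances:
  Z1: Z = 1/(jωC) = -j/(ω·C) = 0 - j3.994e+05 Ω
  Z2: Z = jωL = j·314.2·0.00477 = 0 + j1.499 Ω
  Z3: Z = 1/(jωC) = -j/(ω·C) = 0 - j3.183e+04 Ω
Step 3 — With the output port shorted to ground, the output series arm Z2 runs from the junction to ground; the shunt arm Z3 also runs from the junction to ground. They appear in parallel: Z3 || Z2 = 0 + j1.499 Ω.
Step 4 — Series with input arm Z1: Z_in = Z1 + (Z3 || Z2) = 0 - j3.994e+05 Ω = 3.994e+05∠-90.0° Ω.
Step 5 — Source phasor: V = 12∠-12.3° V = 11.72 - j2.556 V.
Step 6 — Ohm's law: I = V / Z_total = (11.72 - j2.556) / (0 - j3.994e+05) = 6.401e-06 + j2.936e-05 A.
Step 7 — Convert to polar: |I| = 3.005e-05 A, ∠I = 77.7°.

I = 3.005e-05∠77.7° A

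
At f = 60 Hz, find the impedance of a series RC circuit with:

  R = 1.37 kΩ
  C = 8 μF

Step 1 — Angular frequency: ω = 2π·f = 2π·60 = 377 rad/s.
Step 2 — Component impedances:
  R: Z = R = 1370 Ω
  C: Z = 1/(jωC) = -j/(ω·C) = 0 - j331.6 Ω
Step 3 — Series combination: Z_total = R + C = 1370 - j331.6 Ω = 1410∠-13.6° Ω.

Z = 1370 - j331.6 Ω = 1410∠-13.6° Ω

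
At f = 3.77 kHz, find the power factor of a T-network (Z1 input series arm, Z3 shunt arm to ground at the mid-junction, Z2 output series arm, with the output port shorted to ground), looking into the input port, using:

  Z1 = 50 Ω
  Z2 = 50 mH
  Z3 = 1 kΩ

Step 1 — Angular frequency: ω = 2π·f = 2π·3770 = 2.369e+04 rad/s.
Step 2 — Component impedances:
  Z1: Z = R = 50 Ω
  Z2: Z = jωL = j·2.369e+04·0.05 = 0 + j1184 Ω
  Z3: Z = R = 1000 Ω
Step 3 — With the output port shorted to ground, the output series arm Z2 runs from the junction to ground; the shunt arm Z3 also runs from the junction to ground. They appear in parallel: Z3 || Z2 = 583.8 + j492.9 Ω.
Step 4 — Series with input arm Z1: Z_in = Z1 + (Z3 || Z2) = 633.8 + j492.9 Ω = 802.9∠37.9° Ω.
Step 5 — Power factor: PF = cos(φ) = Re(Z)/|Z| = 633.8/802.9 = 0.7894.
Step 6 — Type: Im(Z) = 492.9 ⇒ lagging (phase φ = 37.9°).

PF = 0.7894 (lagging, φ = 37.9°)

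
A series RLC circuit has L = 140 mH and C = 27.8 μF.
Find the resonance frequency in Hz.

Step 1 — Resonance condition Im(Z)=0 gives ω₀ = 1/√(LC).
Step 2 — ω₀ = 1/√(0.14·2.78e-05) = 506.9 rad/s.
Step 3 — f₀ = ω₀/(2π) = 80.67 Hz.

f₀ = 80.67 Hz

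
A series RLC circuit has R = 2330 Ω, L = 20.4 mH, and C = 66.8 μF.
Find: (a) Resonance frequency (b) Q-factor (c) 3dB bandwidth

Step 1 — Resonance condition Im(Z)=0 gives ω₀ = 1/√(LC).
Step 2 — ω₀ = 1/√(0.0204·6.68e-05) = 856.6 rad/s.
Step 3 — f₀ = ω₀/(2π) = 136.3 Hz.
Step 4 — Series Q: Q = ω₀L/R = 856.6·0.0204/2330 = 0.0075.
Step 5 — 3dB bandwidth: Δω = ω₀/Q = 1.142e+05 rad/s; BW = Δω/(2π) = 1.818e+04 Hz.

(a) f₀ = 136.3 Hz  (b) Q = 0.0075  (c) BW = 1.818e+04 Hz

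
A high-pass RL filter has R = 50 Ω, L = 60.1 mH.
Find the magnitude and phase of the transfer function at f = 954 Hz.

Step 1 — Angular frequency: ω = 2π·954 = 5994 rad/s.
Step 2 — Transfer function: H(jω) = jωL/(R + jωL).
Step 3 — Numerator jωL = j·360.2; denominator R + jωL = 50 + j360.2.
Step 4 — H = 0.9811 + j0.1362.
Step 5 — Magnitude: |H| = 0.9905 (-0.1 dB); phase: φ = 7.9°.

|H| = 0.9905 (-0.1 dB), φ = 7.9°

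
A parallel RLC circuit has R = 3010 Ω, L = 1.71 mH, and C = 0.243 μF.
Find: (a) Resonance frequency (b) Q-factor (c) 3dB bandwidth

Step 1 — Resonance: ω₀ = 1/√(LC) = 1/√(0.00171·2.43e-07) = 4.906e+04 rad/s.
Step 2 — f₀ = ω₀/(2π) = 7808 Hz.
Step 3 — Parallel Q: Q = R/(ω₀L) = 3010/(4.906e+04·0.00171) = 35.88.
Step 4 — Bandwidth: Δω = ω₀/Q = 1367 rad/s; BW = Δω/(2π) = 217.6 Hz.

(a) f₀ = 7808 Hz  (b) Q = 35.88  (c) BW = 217.6 Hz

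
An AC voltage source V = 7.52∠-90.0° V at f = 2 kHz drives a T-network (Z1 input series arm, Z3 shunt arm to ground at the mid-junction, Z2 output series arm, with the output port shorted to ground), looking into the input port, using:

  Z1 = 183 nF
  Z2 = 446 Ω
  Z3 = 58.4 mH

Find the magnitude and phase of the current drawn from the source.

Step 1 — Angular frequency: ω = 2π·f = 2π·2000 = 1.257e+04 rad/s.
Step 2 — Component impedances:
  Z1: Z = 1/(jωC) = -j/(ω·C) = 0 - j434.8 Ω
  Z2: Z = R = 446 Ω
  Z3: Z = jωL = j·1.257e+04·0.0584 = 0 + j733.9 Ω
Step 3 — With the output port shorted to ground, the output series arm Z2 runs from the junction to ground; the shunt arm Z3 also runs from the junction to ground. They appear in parallel: Z3 || Z2 = 325.7 + j197.9 Ω.
Step 4 — Series with input arm Z1: Z_in = Z1 + (Z3 || Z2) = 325.7 - j236.9 Ω = 402.8∠-36.0° Ω.
Step 5 — Source phasor: V = 7.52∠-90.0° V = 0 - j7.52 V.
Step 6 — Ohm's law: I = V / Z_total = (0 - j7.52) / (325.7 - j236.9) = 0.01098 - j0.0151 A.
Step 7 — Convert to polar: |I| = 0.01867 A, ∠I = -54.0°.

I = 0.01867∠-54.0° A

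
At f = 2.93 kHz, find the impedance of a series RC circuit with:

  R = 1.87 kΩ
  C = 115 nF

Step 1 — Angular frequency: ω = 2π·f = 2π·2930 = 1.841e+04 rad/s.
Step 2 — Component impedances:
  R: Z = R = 1870 Ω
  C: Z = 1/(jωC) = -j/(ω·C) = 0 - j472.3 Ω
Step 3 — Series combination: Z_total = R + C = 1870 - j472.3 Ω = 1929∠-14.2° Ω.

Z = 1870 - j472.3 Ω = 1929∠-14.2° Ω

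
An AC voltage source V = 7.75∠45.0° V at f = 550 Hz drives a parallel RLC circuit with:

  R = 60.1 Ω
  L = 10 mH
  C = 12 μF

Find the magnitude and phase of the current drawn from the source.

Step 1 — Angular frequency: ω = 2π·f = 2π·550 = 3456 rad/s.
Step 2 — Component impedances:
  R: Z = R = 60.1 Ω
  L: Z = jωL = j·3456·0.01 = 0 + j34.56 Ω
  C: Z = 1/(jωC) = -j/(ω·C) = 0 - j24.11 Ω
Step 3 — Parallel combination: 1/Z_total = 1/R + 1/L + 1/C; Z_total = 38.35 - j28.88 Ω = 48.01∠-37.0° Ω.
Step 4 — Source phasor: V = 7.75∠45.0° V = 5.48 + j5.48 V.
Step 5 — Ohm's law: I = V / Z_total = (5.48 + j5.48) / (38.35 - j28.88) = 0.02251 + j0.1599 A.
Step 6 — Convert to polar: |I| = 0.1614 A, ∠I = 82.0°.

I = 0.1614∠82.0° A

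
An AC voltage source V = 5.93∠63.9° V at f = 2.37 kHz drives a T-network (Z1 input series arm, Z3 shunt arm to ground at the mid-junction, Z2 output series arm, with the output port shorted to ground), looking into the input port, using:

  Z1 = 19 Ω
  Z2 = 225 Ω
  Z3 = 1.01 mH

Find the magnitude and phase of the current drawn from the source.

Step 1 — Angular frequency: ω = 2π·f = 2π·2370 = 1.489e+04 rad/s.
Step 2 — Component impedances:
  Z1: Z = R = 19 Ω
  Z2: Z = R = 225 Ω
  Z3: Z = jωL = j·1.489e+04·0.00101 = 0 + j15.04 Ω
Step 3 — With the output port shorted to ground, the output series arm Z2 runs from the junction to ground; the shunt arm Z3 also runs from the junction to ground. They appear in parallel: Z3 || Z2 = 1.001 + j14.97 Ω.
Step 4 — Series with input arm Z1: Z_in = Z1 + (Z3 || Z2) = 20 + j14.97 Ω = 24.98∠36.8° Ω.
Step 5 — Source phasor: V = 5.93∠63.9° V = 2.609 + j5.325 V.
Step 6 — Ohm's law: I = V / Z_total = (2.609 + j5.325) / (20 + j14.97) = 0.2113 + j0.1081 A.
Step 7 — Convert to polar: |I| = 0.2373 A, ∠I = 27.1°.

I = 0.2373∠27.1° A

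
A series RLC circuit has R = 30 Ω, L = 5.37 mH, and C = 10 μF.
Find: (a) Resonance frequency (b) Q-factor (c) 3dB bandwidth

Step 1 — Resonance condition Im(Z)=0 gives ω₀ = 1/√(LC).
Step 2 — ω₀ = 1/√(0.00537·1e-05) = 4315 rad/s.
Step 3 — f₀ = ω₀/(2π) = 686.8 Hz.
Step 4 — Series Q: Q = ω₀L/R = 4315·0.00537/30 = 0.7724.
Step 5 — 3dB bandwidth: Δω = ω₀/Q = 5587 rad/s; BW = Δω/(2π) = 889.1 Hz.

(a) f₀ = 686.8 Hz  (b) Q = 0.7724  (c) BW = 889.1 Hz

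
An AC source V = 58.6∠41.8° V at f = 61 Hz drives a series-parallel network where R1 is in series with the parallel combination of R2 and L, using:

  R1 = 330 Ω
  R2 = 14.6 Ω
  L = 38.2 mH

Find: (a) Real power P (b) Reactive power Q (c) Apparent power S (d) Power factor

Step 1 — Angular frequency: ω = 2π·f = 2π·61 = 383.3 rad/s.
Step 2 — Component impedances:
  R1: Z = R = 330 Ω
  R2: Z = R = 14.6 Ω
  L: Z = jωL = j·383.3·0.0382 = 0 + j14.64 Ω
Step 3 — Parallel branch: R2 || L = 1/(1/R2 + 1/L) = 7.321 + j7.3 Ω.
Step 4 — Series with R1: Z_total = R1 + (R2 || L) = 337.3 + j7.3 Ω = 337.4∠1.2° Ω.
Step 5 — Source phasor: V = 58.6∠41.8° V = 43.68 + j39.06 V.
Step 6 — Current: I = V / Z = 0.1319 + j0.1129 A = 0.1737∠40.6° A.
Step 7 — Complex power: S = V·I* = 10.18 + j0.2202 VA.
Step 8 — Real power: P = Re(S) = 10.18 W.
Step 9 — Reactive power: Q = Im(S) = 0.2202 VAR.
Step 10 — Apparent power: |S| = 10.18 VA.
Step 11 — Power factor: PF = P/|S| = 0.9998 (lagging).

(a) P = 10.18 W  (b) Q = 0.2202 VAR  (c) S = 10.18 VA  (d) PF = 0.9998 (lagging)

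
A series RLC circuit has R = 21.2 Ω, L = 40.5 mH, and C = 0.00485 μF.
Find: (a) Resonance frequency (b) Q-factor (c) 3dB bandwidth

Step 1 — Resonance: ω₀ = 1/√(LC) = 1/√(0.0405·4.85e-09) = 7.135e+04 rad/s.
Step 2 — f₀ = ω₀/(2π) = 1.136e+04 Hz.
Step 3 — Series Q: Q = ω₀L/R = 7.135e+04·0.0405/21.2 = 136.3.
Step 4 — Bandwidth: Δω = ω₀/Q = 523.5 rad/s; BW = Δω/(2π) = 83.31 Hz.

(a) f₀ = 1.136e+04 Hz  (b) Q = 136.3  (c) BW = 83.31 Hz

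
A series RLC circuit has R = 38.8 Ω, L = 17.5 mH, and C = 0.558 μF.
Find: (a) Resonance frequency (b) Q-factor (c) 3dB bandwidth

Step 1 — Resonance: ω₀ = 1/√(LC) = 1/√(0.0175·5.58e-07) = 1.012e+04 rad/s.
Step 2 — f₀ = ω₀/(2π) = 1611 Hz.
Step 3 — Series Q: Q = ω₀L/R = 1.012e+04·0.0175/38.8 = 4.564.
Step 4 — Bandwidth: Δω = ω₀/Q = 2217 rad/s; BW = Δω/(2π) = 352.9 Hz.

(a) f₀ = 1611 Hz  (b) Q = 4.564  (c) BW = 352.9 Hz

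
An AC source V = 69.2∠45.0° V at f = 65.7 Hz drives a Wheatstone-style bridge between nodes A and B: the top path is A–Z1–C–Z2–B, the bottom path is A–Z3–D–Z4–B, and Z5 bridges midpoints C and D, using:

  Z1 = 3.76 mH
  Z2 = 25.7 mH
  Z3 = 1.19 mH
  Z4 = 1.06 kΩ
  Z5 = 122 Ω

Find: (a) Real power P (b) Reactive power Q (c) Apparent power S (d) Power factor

Step 1 — Angular frequency: ω = 2π·f = 2π·65.7 = 412.8 rad/s.
Step 2 — Component impedances:
  Z1: Z = jωL = j·412.8·0.00376 = 0 + j1.552 Ω
  Z2: Z = jωL = j·412.8·0.0257 = 0 + j10.61 Ω
  Z3: Z = jωL = j·412.8·0.00119 = 0 + j0.4912 Ω
  Z4: Z = R = 1060 Ω
  Z5: Z = R = 122 Ω
Step 3 — Bridge requires nodal analysis (the Z5 bridge couples midpoints C and D, so the two paths cannot be reduced to a simple series/parallel combination). Setting node B to ground and injecting 1 A at node A, the 3-node admittance system at A, C, D solves to V_A = Z_AB = 0.1592 + j12.16 Ω = 12.16∠89.2° Ω.
Step 4 — Source phasor: V = 69.2∠45.0° V = 48.93 + j48.93 V.
Step 5 — Current: I = V / Z = 4.076 - j3.971 A = 5.691∠-44.2° A.
Step 6 — Complex power: S = V·I* = 5.157 + j393.8 VA.
Step 7 — Real power: P = Re(S) = 5.157 W.
Step 8 — Reactive power: Q = Im(S) = 393.8 VAR.
Step 9 — Apparent power: |S| = 393.8 VA.
Step 10 — Power factor: PF = P/|S| = 0.01309 (lagging).

(a) P = 5.157 W  (b) Q = 393.8 VAR  (c) S = 393.8 VA  (d) PF = 0.01309 (lagging)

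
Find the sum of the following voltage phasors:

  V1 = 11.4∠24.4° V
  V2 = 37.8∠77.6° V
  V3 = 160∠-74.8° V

Step 1 — Convert each phasor to rectangular form:
  V1 = 11.4·(cos(24.4°) + j·sin(24.4°)) = 10.38 + j4.709 V
  V2 = 37.8·(cos(77.6°) + j·sin(77.6°)) = 8.117 + j36.92 V
  V3 = 160·(cos(-74.8°) + j·sin(-74.8°)) = 41.95 - j154.4 V
Step 2 — Sum components: V_total = 60.45 - j112.8 V.
Step 3 — Convert to polar: |V_total| = 128 V, ∠V_total = -61.8°.

V_total = 128∠-61.8° V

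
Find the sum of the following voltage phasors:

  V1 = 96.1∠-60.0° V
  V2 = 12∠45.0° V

Step 1 — Convert each phasor to rectangular form:
  V1 = 96.1·(cos(-60.0°) + j·sin(-60.0°)) = 48.05 - j83.23 V
  V2 = 12·(cos(45.0°) + j·sin(45.0°)) = 8.485 + j8.485 V
Step 2 — Sum components: V_total = 56.54 - j74.74 V.
Step 3 — Convert to polar: |V_total| = 93.71 V, ∠V_total = -52.9°.

V_total = 93.71∠-52.9° V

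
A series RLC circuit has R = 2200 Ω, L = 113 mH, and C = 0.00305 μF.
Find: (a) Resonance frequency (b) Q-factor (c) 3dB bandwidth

Step 1 — Resonance: ω₀ = 1/√(LC) = 1/√(0.113·3.05e-09) = 5.387e+04 rad/s.
Step 2 — f₀ = ω₀/(2π) = 8573 Hz.
Step 3 — Series Q: Q = ω₀L/R = 5.387e+04·0.113/2200 = 2.767.
Step 4 — Bandwidth: Δω = ω₀/Q = 1.947e+04 rad/s; BW = Δω/(2π) = 3099 Hz.

(a) f₀ = 8573 Hz  (b) Q = 2.767  (c) BW = 3099 Hz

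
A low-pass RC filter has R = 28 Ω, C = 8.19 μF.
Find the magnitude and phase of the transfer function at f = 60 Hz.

Step 1 — Angular frequency: ω = 2π·60 = 377 rad/s.
Step 2 — Transfer function: H(jω) = 1/(1 + jωRC).
Step 3 — Denominator: 1 + jωRC = 1 + j·377·28·8.19e-06 = 1 + j0.08645.
Step 4 — H = 0.9926 - j0.08581.
Step 5 — Magnitude: |H| = 0.9963 (-0.0 dB); phase: φ = -4.9°.

|H| = 0.9963 (-0.0 dB), φ = -4.9°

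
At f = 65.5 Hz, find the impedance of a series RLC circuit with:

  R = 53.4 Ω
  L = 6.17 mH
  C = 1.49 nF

Step 1 — Angular frequency: ω = 2π·f = 2π·65.5 = 411.5 rad/s.
Step 2 — Component impedances:
  R: Z = R = 53.4 Ω
  L: Z = jωL = j·411.5·0.00617 = 0 + j2.539 Ω
  C: Z = 1/(jωC) = -j/(ω·C) = 0 - j1.631e+06 Ω
Step 3 — Series combination: Z_total = R + L + C = 53.4 - j1.631e+06 Ω = 1.631e+06∠-90.0° Ω.

Z = 53.4 - j1.631e+06 Ω = 1.631e+06∠-90.0° Ω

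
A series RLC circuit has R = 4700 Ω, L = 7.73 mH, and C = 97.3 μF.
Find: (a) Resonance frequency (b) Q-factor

Step 1 — Resonance condition Im(Z)=0 gives ω₀ = 1/√(LC).
Step 2 — ω₀ = 1/√(0.00773·9.73e-05) = 1153 rad/s.
Step 3 — f₀ = ω₀/(2π) = 183.5 Hz.
Step 4 — Series Q: Q = ω₀L/R = 1153·0.00773/4700 = 0.001896.

(a) f₀ = 183.5 Hz  (b) Q = 0.001896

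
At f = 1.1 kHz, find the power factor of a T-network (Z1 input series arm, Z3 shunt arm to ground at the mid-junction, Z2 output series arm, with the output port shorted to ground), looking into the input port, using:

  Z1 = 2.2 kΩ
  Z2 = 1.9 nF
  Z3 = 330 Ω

Step 1 — Angular frequency: ω = 2π·f = 2π·1100 = 6912 rad/s.
Step 2 — Component impedances:
  Z1: Z = R = 2200 Ω
  Z2: Z = 1/(jωC) = -j/(ω·C) = 0 - j7.615e+04 Ω
  Z3: Z = R = 330 Ω
Step 3 — With the output port shorted to ground, the output series arm Z2 runs from the junction to ground; the shunt arm Z3 also runs from the junction to ground. They appear in parallel: Z3 || Z2 = 330 - j1.43 Ω.
Step 4 — Series with input arm Z1: Z_in = Z1 + (Z3 || Z2) = 2530 - j1.43 Ω = 2530∠-0.0° Ω.
Step 5 — Power factor: PF = cos(φ) = Re(Z)/|Z| = 2530/2530 = 1.
Step 6 — Type: Im(Z) = -1.43 ⇒ leading (phase φ = -0.0°).

PF = 1 (leading, φ = -0.0°)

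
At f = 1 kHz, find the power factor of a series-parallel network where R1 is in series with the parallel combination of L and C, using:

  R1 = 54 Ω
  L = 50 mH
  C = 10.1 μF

Step 1 — Angular frequency: ω = 2π·f = 2π·1000 = 6283 rad/s.
Step 2 — Component impedances:
  R1: Z = R = 54 Ω
  L: Z = jωL = j·6283·0.05 = 0 + j314.2 Ω
  C: Z = 1/(jωC) = -j/(ω·C) = 0 - j15.76 Ω
Step 3 — Parallel branch: L || C = 1/(1/L + 1/C) = 0 - j16.59 Ω.
Step 4 — Series with R1: Z_total = R1 + (L || C) = 54 - j16.59 Ω = 56.49∠-17.1° Ω.
Step 5 — Power factor: PF = cos(φ) = Re(Z)/|Z| = 54/56.49 = 0.9559.
Step 6 — Type: Im(Z) = -16.59 ⇒ leading (phase φ = -17.1°).

PF = 0.9559 (leading, φ = -17.1°)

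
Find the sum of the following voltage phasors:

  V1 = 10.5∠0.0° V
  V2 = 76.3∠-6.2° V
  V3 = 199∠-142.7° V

Step 1 — Convert each phasor to rectangular form:
  V1 = 10.5·(cos(0.0°) + j·sin(0.0°)) = 10.5 V
  V2 = 76.3·(cos(-6.2°) + j·sin(-6.2°)) = 75.85 - j8.24 V
  V3 = 199·(cos(-142.7°) + j·sin(-142.7°)) = -158.3 - j120.6 V
Step 2 — Sum components: V_total = -71.95 - j128.8 V.
Step 3 — Convert to polar: |V_total| = 147.6 V, ∠V_total = -119.2°.

V_total = 147.6∠-119.2° V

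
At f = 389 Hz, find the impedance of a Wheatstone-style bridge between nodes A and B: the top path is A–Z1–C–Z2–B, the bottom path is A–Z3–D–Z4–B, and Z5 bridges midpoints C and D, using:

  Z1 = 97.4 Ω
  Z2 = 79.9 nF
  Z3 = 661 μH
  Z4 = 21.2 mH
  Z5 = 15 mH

Step 1 — Angular frequency: ω = 2π·f = 2π·389 = 2444 rad/s.
Step 2 — Component impedances:
  Z1: Z = R = 97.4 Ω
  Z2: Z = 1/(jωC) = -j/(ω·C) = 0 - j5121 Ω
  Z3: Z = jωL = j·2444·0.000661 = 0 + j1.616 Ω
  Z4: Z = jωL = j·2444·0.0212 = 0 + j51.82 Ω
  Z5: Z = jωL = j·2444·0.015 = 0 + j36.66 Ω
Step 3 — Bridge requires nodal analysis (the Z5 bridge couples midpoints C and D, so the two paths cannot be reduced to a simple series/parallel combination). Setting node B to ground and injecting 1 A at node A, the 3-node admittance system at A, C, D solves to V_A = Z_AB = 0.01361 + j53.96 Ω = 53.96∠90.0° Ω.

Z = 0.01361 + j53.96 Ω = 53.96∠90.0° Ω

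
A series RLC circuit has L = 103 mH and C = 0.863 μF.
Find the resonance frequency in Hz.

Step 1 — Resonance condition Im(Z)=0 gives ω₀ = 1/√(LC).
Step 2 — ω₀ = 1/√(0.103·8.63e-07) = 3354 rad/s.
Step 3 — f₀ = ω₀/(2π) = 533.8 Hz.

f₀ = 533.8 Hz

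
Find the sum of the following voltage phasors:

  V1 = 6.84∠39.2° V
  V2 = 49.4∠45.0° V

Step 1 — Convert each phasor to rectangular form:
  V1 = 6.84·(cos(39.2°) + j·sin(39.2°)) = 5.301 + j4.323 V
  V2 = 49.4·(cos(45.0°) + j·sin(45.0°)) = 34.93 + j34.93 V
Step 2 — Sum components: V_total = 40.23 + j39.25 V.
Step 3 — Convert to polar: |V_total| = 56.21 V, ∠V_total = 44.3°.

V_total = 56.21∠44.3° V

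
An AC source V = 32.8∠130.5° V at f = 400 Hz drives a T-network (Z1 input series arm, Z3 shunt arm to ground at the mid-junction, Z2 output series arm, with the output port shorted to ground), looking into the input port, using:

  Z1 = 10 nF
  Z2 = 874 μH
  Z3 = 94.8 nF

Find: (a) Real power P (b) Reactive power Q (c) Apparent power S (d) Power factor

Step 1 — Angular frequency: ω = 2π·f = 2π·400 = 2513 rad/s.
Step 2 — Component impedances:
  Z1: Z = 1/(jωC) = -j/(ω·C) = 0 - j3.979e+04 Ω
  Z2: Z = jωL = j·2513·0.000874 = 0 + j2.197 Ω
  Z3: Z = 1/(jωC) = -j/(ω·C) = 0 - j4197 Ω
Step 3 — With the output port shorted to ground, the output series arm Z2 runs from the junction to ground; the shunt arm Z3 also runs from the junction to ground. They appear in parallel: Z3 || Z2 = 0 + j2.198 Ω.
Step 4 — Series with input arm Z1: Z_in = Z1 + (Z3 || Z2) = 0 - j3.979e+04 Ω = 3.979e+04∠-90.0° Ω.
Step 5 — Source phasor: V = 32.8∠130.5° V = -21.3 + j24.94 V.
Step 6 — Current: I = V / Z = -0.0006269 - j0.0005354 A = 0.0008244∠-139.5° A.
Step 7 — Complex power: S = V·I* = 0 - j0.02704 VA.
Step 8 — Real power: P = Re(S) = 0 W.
Step 9 — Reactive power: Q = Im(S) = -0.02704 VAR.
Step 10 — Apparent power: |S| = 0.02704 VA.
Step 11 — Power factor: PF = P/|S| = 0 (leading).

(a) P = 0 W  (b) Q = -0.02704 VAR  (c) S = 0.02704 VA  (d) PF = 0 (leading)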